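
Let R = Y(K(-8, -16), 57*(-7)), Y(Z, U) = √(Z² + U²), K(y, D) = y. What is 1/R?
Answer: √159265/159265 ≈ 0.0025058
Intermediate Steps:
Y(Z, U) = √(U² + Z²)
R = √159265 (R = √((57*(-7))² + (-8)²) = √((-399)² + 64) = √(159201 + 64) = √159265 ≈ 399.08)
1/R = 1/(√159265) = √159265/159265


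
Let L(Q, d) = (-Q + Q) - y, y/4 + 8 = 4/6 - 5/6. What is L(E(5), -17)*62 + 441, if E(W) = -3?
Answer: 7399/3 ≈ 2466.3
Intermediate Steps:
y = -98/3 (y = -32 + 4*(4/6 - 5/6) = -32 + 4*(4*(1/6) - 5*1/6) = -32 + 4*(2/3 - 5/6) = -32 + 4*(-1/6) = -32 - 2/3 = -98/3 ≈ -32.667)
L(Q, d) = 98/3 (L(Q, d) = (-Q + Q) - 1*(-98/3) = 0 + 98/3 = 98/3)
L(E(5), -17)*62 + 441 = (98/3)*62 + 441 = 6076/3 + 441 = 7399/3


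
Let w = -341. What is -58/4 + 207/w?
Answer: -10303/682 ≈ -15.107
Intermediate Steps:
-58/4 + 207/w = -58/4 + 207/(-341) = -58*¼ + 207*(-1/341) = -29/2 - 207/341 = -10303/682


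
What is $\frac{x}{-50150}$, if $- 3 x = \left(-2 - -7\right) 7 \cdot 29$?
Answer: $\frac{203}{30090} \approx 0.0067464$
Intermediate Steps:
$x = - \frac{1015}{3}$ ($x = - \frac{\left(-2 - -7\right) 7 \cdot 29}{3} = - \frac{\left(-2 + 7\right) 7 \cdot 29}{3} = - \frac{5 \cdot 7 \cdot 29}{3} = - \frac{35 \cdot 29}{3} = \left(- \frac{1}{3}\right) 1015 = - \frac{1015}{3} \approx -338.33$)
$\frac{x}{-50150} = - \frac{1015}{3 \left(-50150\right)} = \left(- \frac{1015}{3}\right) \left(- \frac{1}{50150}\right) = \frac{203}{30090}$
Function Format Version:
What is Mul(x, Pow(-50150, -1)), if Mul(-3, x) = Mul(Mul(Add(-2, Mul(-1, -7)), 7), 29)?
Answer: Rational(203, 30090) ≈ 0.0067464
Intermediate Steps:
x = Rational(-1015, 3) (x = Mul(Rational(-1, 3), Mul(Mul(Add(-2, Mul(-1, -7)), 7), 29)) = Mul(Rational(-1, 3), Mul(Mul(Add(-2, 7), 7), 29)) = Mul(Rational(-1, 3), Mul(Mul(5, 7), 29)) = Mul(Rational(-1, 3), Mul(35, 29)) = Mul(Rational(-1, 3), 1015) = Rational(-1015, 3) ≈ -338.33)
Mul(x, Pow(-50150, -1)) = Mul(Rational(-1015, 3), Pow(-50150, -1)) = Mul(Rational(-1015, 3), Rational(-1, 50150)) = Rational(203, 30090)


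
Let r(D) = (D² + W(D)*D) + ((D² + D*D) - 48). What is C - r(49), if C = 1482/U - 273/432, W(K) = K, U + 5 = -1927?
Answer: -221578739/23184 ≈ -9557.4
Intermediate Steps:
U = -1932 (U = -5 - 1927 = -1932)
r(D) = -48 + 4*D² (r(D) = (D² + D*D) + ((D² + D*D) - 48) = (D² + D²) + ((D² + D²) - 48) = 2*D² + (2*D² - 48) = 2*D² + (-48 + 2*D²) = -48 + 4*D²)
C = -32435/23184 (C = 1482/(-1932) - 273/432 = 1482*(-1/1932) - 273*1/432 = -247/322 - 91/144 = -32435/23184 ≈ -1.3990)
C - r(49) = -32435/23184 - (-48 + 4*49²) = -32435/23184 - (-48 + 4*2401) = -32435/23184 - (-48 + 9604) = -32435/23184 - 1*9556 = -32435/23184 - 9556 = -221578739/23184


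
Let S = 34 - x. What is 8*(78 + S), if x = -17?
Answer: 1032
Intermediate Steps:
S = 51 (S = 34 - 1*(-17) = 34 + 17 = 51)
8*(78 + S) = 8*(78 + 51) = 8*129 = 1032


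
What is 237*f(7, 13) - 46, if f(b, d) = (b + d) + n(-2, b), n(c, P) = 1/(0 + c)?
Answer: 9151/2 ≈ 4575.5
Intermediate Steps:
n(c, P) = 1/c
f(b, d) = -½ + b + d (f(b, d) = (b + d) + 1/(-2) = (b + d) - ½ = -½ + b + d)
237*f(7, 13) - 46 = 237*(-½ + 7 + 13) - 46 = 237*(39/2) - 46 = 9243/2 - 46 = 9151/2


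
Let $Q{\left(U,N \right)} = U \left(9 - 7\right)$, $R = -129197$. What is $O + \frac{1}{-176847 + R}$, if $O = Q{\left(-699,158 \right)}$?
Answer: $- \frac{427849513}{306044} \approx -1398.0$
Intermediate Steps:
$Q{\left(U,N \right)} = 2 U$ ($Q{\left(U,N \right)} = U 2 = 2 U$)
$O = -1398$ ($O = 2 \left(-699\right) = -1398$)
$O + \frac{1}{-176847 + R} = -1398 + \frac{1}{-176847 - 129197} = -1398 + \frac{1}{-306044} = -1398 - \frac{1}{306044} = - \frac{427849513}{306044}$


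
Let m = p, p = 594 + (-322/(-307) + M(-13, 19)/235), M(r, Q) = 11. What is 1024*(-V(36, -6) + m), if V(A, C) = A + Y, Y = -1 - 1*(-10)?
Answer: 40639131648/72145 ≈ 5.6330e+5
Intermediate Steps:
Y = 9 (Y = -1 + 10 = 9)
p = 42933177/72145 (p = 594 + (-322/(-307) + 11/235) = 594 + (-322*(-1/307) + 11*(1/235)) = 594 + (322/307 + 11/235) = 594 + 79047/72145 = 42933177/72145 ≈ 595.10)
m = 42933177/72145 ≈ 595.10
V(A, C) = 9 + A (V(A, C) = A + 9 = 9 + A)
1024*(-V(36, -6) + m) = 1024*(-(9 + 36) + 42933177/72145) = 1024*(-1*45 + 42933177/72145) = 1024*(-45 + 42933177/72145) = 1024*(39686652/72145) = 40639131648/72145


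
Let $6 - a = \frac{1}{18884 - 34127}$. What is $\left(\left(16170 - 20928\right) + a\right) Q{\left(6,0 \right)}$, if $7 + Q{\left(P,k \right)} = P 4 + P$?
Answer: $- \frac{1665998905}{15243} \approx -1.093 \cdot 10^{5}$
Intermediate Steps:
$a = \frac{91459}{15243}$ ($a = 6 - \frac{1}{18884 - 34127} = 6 - \frac{1}{-15243} = 6 - - \frac{1}{15243} = 6 + \frac{1}{15243} = \frac{91459}{15243} \approx 6.0001$)
$Q{\left(P,k \right)} = -7 + 5 P$ ($Q{\left(P,k \right)} = -7 + \left(P 4 + P\right) = -7 + \left(4 P + P\right) = -7 + 5 P$)
$\left(\left(16170 - 20928\right) + a\right) Q{\left(6,0 \right)} = \left(\left(16170 - 20928\right) + \frac{91459}{15243}\right) \left(-7 + 5 \cdot 6\right) = \left(-4758 + \frac{91459}{15243}\right) \left(-7 + 30\right) = \left(- \frac{72434735}{15243}\right) 23 = - \frac{1665998905}{15243}$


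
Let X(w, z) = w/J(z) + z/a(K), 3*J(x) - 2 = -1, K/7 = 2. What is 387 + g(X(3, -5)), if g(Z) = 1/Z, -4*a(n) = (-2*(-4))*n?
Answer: 99487/257 ≈ 387.11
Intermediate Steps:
K = 14 (K = 7*2 = 14)
a(n) = -2*n (a(n) = -(-2*(-4))*n/4 = -2*n)
J(x) = ⅓ (J(x) = ⅔ + (⅓)*(-1) = ⅔ - ⅓ = ⅓)
X(w, z) = 3*w - z/28 (X(w, z) = w/(⅓) + z/((-2*14)) = w*3 + z/(-28) = 3*w + z*(-1/28) = 3*w - z/28)
387 + g(X(3, -5)) = 387 + 1/(3*3 - 1/28*(-5)) = 387 + 1/(9 + 5/28) = 387 + 1/(257/28) = 387 + 28/257 = 99487/257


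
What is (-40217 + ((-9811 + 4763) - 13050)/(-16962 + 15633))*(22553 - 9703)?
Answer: -686579290750/1329 ≈ -5.1661e+8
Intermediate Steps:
(-40217 + ((-9811 + 4763) - 13050)/(-16962 + 15633))*(22553 - 9703) = (-40217 + (-5048 - 13050)/(-1329))*12850 = (-40217 - 18098*(-1/1329))*12850 = (-40217 + 18098/1329)*12850 = -53430295/1329*12850 = -686579290750/1329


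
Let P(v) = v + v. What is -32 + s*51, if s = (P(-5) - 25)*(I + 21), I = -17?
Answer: -7172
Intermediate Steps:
P(v) = 2*v
s = -140 (s = (2*(-5) - 25)*(-17 + 21) = (-10 - 25)*4 = -35*4 = -140)
-32 + s*51 = -32 - 140*51 = -32 - 7140 = -7172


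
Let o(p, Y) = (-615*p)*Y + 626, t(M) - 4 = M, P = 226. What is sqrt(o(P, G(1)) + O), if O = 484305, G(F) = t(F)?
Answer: I*sqrt(210019) ≈ 458.28*I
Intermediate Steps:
t(M) = 4 + M
G(F) = 4 + F
o(p, Y) = 626 - 615*Y*p (o(p, Y) = -615*Y*p + 626 = 626 - 615*Y*p)
sqrt(o(P, G(1)) + O) = sqrt((626 - 615*(4 + 1)*226) + 484305) = sqrt((626 - 615*5*226) + 484305) = sqrt((626 - 694950) + 484305) = sqrt(-694324 + 484305) = sqrt(-210019) = I*sqrt(210019)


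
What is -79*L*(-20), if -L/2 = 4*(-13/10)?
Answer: 16432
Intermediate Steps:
L = 52/5 (L = -8*(-13/10) = -8*(-13*1/10) = -8*(-13)/10 = -2*(-26/5) = 52/5 ≈ 10.400)
-79*L*(-20) = -79*52/5*(-20) = -4108/5*(-20) = 16432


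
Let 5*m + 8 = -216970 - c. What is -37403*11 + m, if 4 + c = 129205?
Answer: -2403344/5 ≈ -4.8067e+5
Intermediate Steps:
c = 129201 (c = -4 + 129205 = 129201)
m = -346179/5 (m = -8/5 + (-216970 - 1*129201)/5 = -8/5 + (-216970 - 129201)/5 = -8/5 + (1/5)*(-346171) = -8/5 - 346171/5 = -346179/5 ≈ -69236.)
-37403*11 + m = -37403*11 - 346179/5 = -411433 - 346179/5 = -2403344/5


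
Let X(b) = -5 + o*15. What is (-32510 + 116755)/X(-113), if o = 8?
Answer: 16849/23 ≈ 732.57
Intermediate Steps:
X(b) = 115 (X(b) = -5 + 8*15 = -5 + 120 = 115)
(-32510 + 116755)/X(-113) = (-32510 + 116755)/115 = 84245*(1/115) = 16849/23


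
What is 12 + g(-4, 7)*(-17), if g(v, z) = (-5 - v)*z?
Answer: 131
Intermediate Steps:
g(v, z) = z*(-5 - v)
12 + g(-4, 7)*(-17) = 12 - 1*7*(5 - 4)*(-17) = 12 - 1*7*1*(-17) = 12 - 7*(-17) = 12 + 119 = 131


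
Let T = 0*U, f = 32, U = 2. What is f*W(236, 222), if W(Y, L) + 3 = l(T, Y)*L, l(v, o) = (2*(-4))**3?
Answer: -3637344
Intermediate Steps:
T = 0 (T = 0*2 = 0)
l(v, o) = -512 (l(v, o) = (-8)**3 = -512)
W(Y, L) = -3 - 512*L
f*W(236, 222) = 32*(-3 - 512*222) = 32*(-3 - 113664) = 32*(-113667) = -3637344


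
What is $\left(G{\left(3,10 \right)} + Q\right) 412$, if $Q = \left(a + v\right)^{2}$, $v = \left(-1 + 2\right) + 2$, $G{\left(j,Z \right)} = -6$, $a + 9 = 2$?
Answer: $4120$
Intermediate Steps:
$a = -7$ ($a = -9 + 2 = -7$)
$v = 3$ ($v = 1 + 2 = 3$)
$Q = 16$ ($Q = \left(-7 + 3\right)^{2} = \left(-4\right)^{2} = 16$)
$\left(G{\left(3,10 \right)} + Q\right) 412 = \left(-6 + 16\right) 412 = 10 \cdot 412 = 4120$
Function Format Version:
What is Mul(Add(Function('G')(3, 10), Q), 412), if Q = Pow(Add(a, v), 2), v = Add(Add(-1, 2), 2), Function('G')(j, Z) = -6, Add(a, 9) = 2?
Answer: 4120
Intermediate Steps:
a = -7 (a = Add(-9, 2) = -7)
v = 3 (v = Add(1, 2) = 3)
Q = 16 (Q = Pow(Add(-7, 3), 2) = Pow(-4, 2) = 16)
Mul(Add(Function('G')(3, 10), Q), 412) = Mul(Add(-6, 16), 412) = Mul(10, 412) = 4120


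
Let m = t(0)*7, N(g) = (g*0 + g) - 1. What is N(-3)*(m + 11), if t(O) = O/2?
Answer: -44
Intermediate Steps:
t(O) = O/2 (t(O) = O*(½) = O/2)
N(g) = -1 + g (N(g) = (0 + g) - 1 = g - 1 = -1 + g)
m = 0 (m = ((½)*0)*7 = 0*7 = 0)
N(-3)*(m + 11) = (-1 - 3)*(0 + 11) = -4*11 = -44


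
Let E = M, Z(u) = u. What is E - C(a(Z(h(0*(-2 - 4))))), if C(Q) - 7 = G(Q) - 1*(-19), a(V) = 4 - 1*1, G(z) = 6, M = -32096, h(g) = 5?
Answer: -32128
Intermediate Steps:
a(V) = 3 (a(V) = 4 - 1 = 3)
E = -32096
C(Q) = 32 (C(Q) = 7 + (6 - 1*(-19)) = 7 + (6 + 19) = 7 + 25 = 32)
E - C(a(Z(h(0*(-2 - 4))))) = -32096 - 1*32 = -32096 - 32 = -32128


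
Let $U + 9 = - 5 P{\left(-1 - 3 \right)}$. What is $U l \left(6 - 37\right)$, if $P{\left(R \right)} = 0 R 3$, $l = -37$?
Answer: $-10323$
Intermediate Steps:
$P{\left(R \right)} = 0$ ($P{\left(R \right)} = 0 \cdot 3 = 0$)
$U = -9$ ($U = -9 - 0 = -9 + 0 = -9$)
$U l \left(6 - 37\right) = \left(-9\right) \left(-37\right) \left(6 - 37\right) = 333 \left(6 - 37\right) = 333 \left(-31\right) = -10323$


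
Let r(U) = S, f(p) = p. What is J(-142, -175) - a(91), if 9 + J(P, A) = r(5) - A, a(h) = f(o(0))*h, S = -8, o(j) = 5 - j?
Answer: -297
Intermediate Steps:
r(U) = -8
a(h) = 5*h (a(h) = (5 - 1*0)*h = (5 + 0)*h = 5*h)
J(P, A) = -17 - A (J(P, A) = -9 + (-8 - A) = -17 - A)
J(-142, -175) - a(91) = (-17 - 1*(-175)) - 5*91 = (-17 + 175) - 1*455 = 158 - 455 = -297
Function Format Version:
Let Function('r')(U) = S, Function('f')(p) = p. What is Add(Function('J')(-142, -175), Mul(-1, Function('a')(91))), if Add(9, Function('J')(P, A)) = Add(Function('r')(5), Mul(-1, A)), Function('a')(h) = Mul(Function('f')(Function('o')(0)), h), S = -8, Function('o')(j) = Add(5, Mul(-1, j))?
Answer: -297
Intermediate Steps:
Function('r')(U) = -8
Function('a')(h) = Mul(5, h) (Function('a')(h) = Mul(Add(5, Mul(-1, 0)), h) = Mul(Add(5, 0), h) = Mul(5, h))
Function('J')(P, A) = Add(-17, Mul(-1, A)) (Function('J')(P, A) = Add(-9, Add(-8, Mul(-1, A))) = Add(-17, Mul(-1, A)))
Add(Function('J')(-142, -175), Mul(-1, Function('a')(91))) = Add(Add(-17, Mul(-1, -175)), Mul(-1, Mul(5, 91))) = Add(Add(-17, 175), Mul(-1, 455)) = Add(158, -455) = -297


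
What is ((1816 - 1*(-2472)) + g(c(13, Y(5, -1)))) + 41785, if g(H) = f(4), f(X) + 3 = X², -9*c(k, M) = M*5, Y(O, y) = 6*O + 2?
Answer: 46086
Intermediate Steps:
Y(O, y) = 2 + 6*O
c(k, M) = -5*M/9 (c(k, M) = -M*5/9 = -5*M/9)
f(X) = -3 + X²
g(H) = 13 (g(H) = -3 + 4² = -3 + 16 = 13)
((1816 - 1*(-2472)) + g(c(13, Y(5, -1)))) + 41785 = ((1816 - 1*(-2472)) + 13) + 41785 = ((1816 + 2472) + 13) + 41785 = (4288 + 13) + 41785 = 4301 + 41785 = 46086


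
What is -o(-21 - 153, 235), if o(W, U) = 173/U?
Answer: -173/235 ≈ -0.73617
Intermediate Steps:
-o(-21 - 153, 235) = -173/235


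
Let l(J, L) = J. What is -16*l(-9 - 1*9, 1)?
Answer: 288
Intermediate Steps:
-16*l(-9 - 1*9, 1) = -16*(-9 - 1*9) = -16*(-9 - 9) = -16*(-18) = 288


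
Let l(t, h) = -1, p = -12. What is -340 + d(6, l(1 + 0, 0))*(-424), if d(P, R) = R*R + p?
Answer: 4324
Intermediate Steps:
d(P, R) = -12 + R² (d(P, R) = R*R - 12 = R² - 12 = -12 + R²)
-340 + d(6, l(1 + 0, 0))*(-424) = -340 + (-12 + (-1)²)*(-424) = -340 + (-12 + 1)*(-424) = -340 - 11*(-424) = -340 + 4664 = 4324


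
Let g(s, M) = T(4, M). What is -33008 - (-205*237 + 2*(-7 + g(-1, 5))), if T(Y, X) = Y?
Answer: 15583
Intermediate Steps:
g(s, M) = 4
-33008 - (-205*237 + 2*(-7 + g(-1, 5))) = -33008 - (-205*237 + 2*(-7 + 4)) = -33008 - (-48585 + 2*(-3)) = -33008 - (-48585 - 6) = -33008 - 1*(-48591) = -33008 + 48591 = 15583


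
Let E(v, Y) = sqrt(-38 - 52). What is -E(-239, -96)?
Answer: -3*I*sqrt(10) ≈ -9.4868*I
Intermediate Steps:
E(v, Y) = 3*I*sqrt(10) (E(v, Y) = sqrt(-90) = 3*I*sqrt(10))
-E(-239, -96) = -3*I*sqrt(10)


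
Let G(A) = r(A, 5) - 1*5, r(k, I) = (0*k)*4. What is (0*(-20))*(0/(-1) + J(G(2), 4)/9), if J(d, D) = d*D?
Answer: 0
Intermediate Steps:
r(k, I) = 0 (r(k, I) = 0*4 = 0)
G(A) = -5 (G(A) = 0 - 1*5 = 0 - 5 = -5)
J(d, D) = D*d
(0*(-20))*(0/(-1) + J(G(2), 4)/9) = (0*(-20))*(0/(-1) + (4*(-5))/9) = 0*(0*(-1) - 20*1/9) = 0*(0 - 20/9) = 0*(-20/9) = 0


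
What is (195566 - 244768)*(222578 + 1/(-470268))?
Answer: -2575018919524703/235134 ≈ -1.0951e+10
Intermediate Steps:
(195566 - 244768)*(222578 + 1/(-470268)) = -49202*(222578 - 1/470268) = -49202*104671310903/470268 = -2575018919524703/235134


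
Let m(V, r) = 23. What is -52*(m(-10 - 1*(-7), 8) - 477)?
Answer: 23608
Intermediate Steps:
-52*(m(-10 - 1*(-7), 8) - 477) = -52*(23 - 477) = -52*(-454) = 23608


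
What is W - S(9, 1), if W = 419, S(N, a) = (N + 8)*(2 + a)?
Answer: 368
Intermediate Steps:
S(N, a) = (2 + a)*(8 + N) (S(N, a) = (8 + N)*(2 + a) = (2 + a)*(8 + N))
W - S(9, 1) = 419 - (16 + 2*9 + 8*1 + 9*1) = 419 - (16 + 18 + 8 + 9) = 419 - 1*51 = 419 - 51 = 368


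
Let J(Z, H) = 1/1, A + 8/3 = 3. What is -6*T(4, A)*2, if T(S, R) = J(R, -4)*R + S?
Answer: -52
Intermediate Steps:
A = ⅓ (A = -8/3 + 3 = ⅓ ≈ 0.33333)
J(Z, H) = 1
T(S, R) = R + S (T(S, R) = 1*R + S = R + S)
-6*T(4, A)*2 = -6*(⅓ + 4)*2 = -6*13/3*2 = -26*2 = -52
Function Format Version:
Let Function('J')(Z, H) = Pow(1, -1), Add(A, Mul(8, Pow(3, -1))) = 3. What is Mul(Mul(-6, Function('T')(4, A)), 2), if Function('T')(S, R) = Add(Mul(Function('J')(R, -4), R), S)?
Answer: -52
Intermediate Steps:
A = Rational(1, 3) (A = Add(Rational(-8, 3), 3) = Rational(1, 3) ≈ 0.33333)
Function('J')(Z, H) = 1
Function('T')(S, R) = Add(R, S) (Function('T')(S, R) = Add(Mul(1, R), S) = Add(R, S))
Mul(Mul(-6, Function('T')(4, A)), 2) = Mul(Mul(-6, Add(Rational(1, 3), 4)), 2) = Mul(Mul(-6, Rational(13, 3)), 2) = Mul(-26, 2) = -52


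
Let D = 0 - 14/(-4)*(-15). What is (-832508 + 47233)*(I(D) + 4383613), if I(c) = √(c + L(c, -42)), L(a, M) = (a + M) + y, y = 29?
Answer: -3442341698575 - 785275*I*√118 ≈ -3.4423e+12 - 8.5303e+6*I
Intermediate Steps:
L(a, M) = 29 + M + a (L(a, M) = (a + M) + 29 = (M + a) + 29 = 29 + M + a)
D = -105/2 (D = 0 - 14*(-¼)*(-15) = 0 + (7/2)*(-15) = 0 - 105/2 = -105/2 ≈ -52.500)
I(c) = √(-13 + 2*c) (I(c) = √(c + (29 - 42 + c)) = √(c + (-13 + c)) = √(-13 + 2*c))
(-832508 + 47233)*(I(D) + 4383613) = (-832508 + 47233)*(√(-13 + 2*(-105/2)) + 4383613) = -785275*(√(-13 - 105) + 4383613) = -785275*(√(-118) + 4383613) = -785275*(I*√118 + 4383613) = -785275*(4383613 + I*√118) = -3442341698575 - 785275*I*√118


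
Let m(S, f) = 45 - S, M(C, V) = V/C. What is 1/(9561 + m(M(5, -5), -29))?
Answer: 1/9607 ≈ 0.00010409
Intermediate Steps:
1/(9561 + m(M(5, -5), -29)) = 1/(9561 + (45 - (-5)/5)) = 1/(9561 + (45 - 1*(-1))) = 1/(9561 + (45 + 1)) = 1/(9561 + 46) = 1/9607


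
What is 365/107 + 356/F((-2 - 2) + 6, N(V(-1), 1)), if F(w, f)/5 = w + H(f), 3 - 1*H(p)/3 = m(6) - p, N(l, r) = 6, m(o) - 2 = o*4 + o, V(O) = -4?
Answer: 84183/35845 ≈ 2.3485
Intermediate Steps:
m(o) = 2 + 5*o (m(o) = 2 + (o*4 + o) = 2 + (4*o + o) = 2 + 5*o)
H(p) = -87 + 3*p (H(p) = 9 - 3*((2 + 5*6) - p) = 9 - 3*((2 + 30) - p) = 9 - 3*(32 - p) = 9 + (-96 + 3*p) = -87 + 3*p)
F(w, f) = -435 + 5*w + 15*f (F(w, f) = 5*(w + (-87 + 3*f)) = 5*(-87 + w + 3*f) = -435 + 5*w + 15*f)
365/107 + 356/F((-2 - 2) + 6, N(V(-1), 1)) = 365/107 + 356/(-435 + 5*((-2 - 2) + 6) + 15*6) = 365*(1/107) + 356/(-435 + 5*(-4 + 6) + 90) = 365/107 + 356/(-435 + 5*2 + 90) = 365/107 + 356/(-435 + 10 + 90) = 365/107 + 356/(-335) = 365/107 + 356*(-1/335) = 365/107 - 356/335 = 84183/35845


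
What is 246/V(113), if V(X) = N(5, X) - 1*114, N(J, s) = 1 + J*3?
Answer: -123/49 ≈ -2.5102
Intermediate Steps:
N(J, s) = 1 + 3*J
V(X) = -98 (V(X) = (1 + 3*5) - 1*114 = (1 + 15) - 114 = 16 - 114 = -98)
246/V(113) = 246/(-98) = 246*(-1/98) = -123/49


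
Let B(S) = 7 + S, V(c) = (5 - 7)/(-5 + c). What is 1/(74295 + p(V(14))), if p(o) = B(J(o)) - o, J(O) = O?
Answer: 1/74302 ≈ 1.3459e-5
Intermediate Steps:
V(c) = -2/(-5 + c)
p(o) = 7 (p(o) = (7 + o) - o = 7)
1/(74295 + p(V(14))) = 1/(74295 + 7) = 1/74302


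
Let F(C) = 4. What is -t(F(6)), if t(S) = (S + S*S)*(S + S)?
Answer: -160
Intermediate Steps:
t(S) = 2*S*(S + S²) (t(S) = (S + S²)*(2*S) = 2*S*(S + S²))
-t(F(6)) = -2*4²*(1 + 4) = -2*16*5 = -1*160 = -160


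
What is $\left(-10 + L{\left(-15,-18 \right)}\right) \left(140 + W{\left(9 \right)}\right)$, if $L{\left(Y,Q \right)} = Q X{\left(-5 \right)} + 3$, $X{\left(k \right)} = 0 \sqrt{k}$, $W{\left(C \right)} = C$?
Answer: $-1043$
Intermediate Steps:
$X{\left(k \right)} = 0$
$L{\left(Y,Q \right)} = 3$ ($L{\left(Y,Q \right)} = Q 0 + 3 = 0 + 3 = 3$)
$\left(-10 + L{\left(-15,-18 \right)}\right) \left(140 + W{\left(9 \right)}\right) = \left(-10 + 3\right) \left(140 + 9\right) = \left(-7\right) 149 = -1043$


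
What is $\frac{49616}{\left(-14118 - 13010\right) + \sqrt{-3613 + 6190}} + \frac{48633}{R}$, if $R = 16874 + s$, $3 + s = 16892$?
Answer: $- \frac{9654139125193}{24847063021741} - \frac{49616 \sqrt{2577}}{735925807} \approx -0.39196$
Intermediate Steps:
$s = 16889$ ($s = -3 + 16892 = 16889$)
$R = 33763$ ($R = 16874 + 16889 = 33763$)
$\frac{49616}{\left(-14118 - 13010\right) + \sqrt{-3613 + 6190}} + \frac{48633}{R} = \frac{49616}{\left(-14118 - 13010\right) + \sqrt{-3613 + 6190}} + \frac{48633}{33763} = \frac{49616}{-27128 + \sqrt{2577}} + 48633 \cdot \frac{1}{33763} = \frac{49616}{-27128 + \sqrt{2577}} + \frac{48633}{33763} = \frac{48633}{33763} + \frac{49616}{-27128 + \sqrt{2577}}$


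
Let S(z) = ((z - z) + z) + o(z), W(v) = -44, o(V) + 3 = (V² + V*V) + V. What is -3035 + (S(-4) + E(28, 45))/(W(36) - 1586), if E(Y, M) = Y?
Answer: -4947099/1630 ≈ -3035.0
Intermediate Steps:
o(V) = -3 + V + 2*V² (o(V) = -3 + ((V² + V*V) + V) = -3 + ((V² + V²) + V) = -3 + (2*V² + V) = -3 + (V + 2*V²) = -3 + V + 2*V²)
S(z) = -3 + 2*z + 2*z² (S(z) = ((z - z) + z) + (-3 + z + 2*z²) = (0 + z) + (-3 + z + 2*z²) = z + (-3 + z + 2*z²) = -3 + 2*z + 2*z²)
-3035 + (S(-4) + E(28, 45))/(W(36) - 1586) = -3035 + ((-3 + 2*(-4) + 2*(-4)²) + 28)/(-44 - 1586) = -3035 + ((-3 - 8 + 2*16) + 28)/(-1630) = -3035 + ((-3 - 8 + 32) + 28)*(-1/1630) = -3035 + (21 + 28)*(-1/1630) = -3035 + 49*(-1/1630) = -3035 - 49/1630 = -4947099/1630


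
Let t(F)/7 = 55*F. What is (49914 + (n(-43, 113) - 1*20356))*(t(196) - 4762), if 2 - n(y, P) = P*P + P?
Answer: 1179101244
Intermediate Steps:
n(y, P) = 2 - P - P**2 (n(y, P) = 2 - (P*P + P) = 2 - (P**2 + P) = 2 - (P + P**2) = 2 + (-P - P**2) = 2 - P - P**2)
t(F) = 385*F (t(F) = 7*(55*F) = 385*F)
(49914 + (n(-43, 113) - 1*20356))*(t(196) - 4762) = (49914 + ((2 - 1*113 - 1*113**2) - 1*20356))*(385*196 - 4762) = (49914 + ((2 - 113 - 1*12769) - 20356))*(75460 - 4762) = (49914 + ((2 - 113 - 12769) - 20356))*70698 = (49914 + (-12880 - 20356))*70698 = (49914 - 33236)*70698 = 16678*70698 = 1179101244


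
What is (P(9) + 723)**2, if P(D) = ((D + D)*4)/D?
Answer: 534361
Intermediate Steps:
P(D) = 8 (P(D) = ((2*D)*4)/D = (8*D)/D = 8)
(P(9) + 723)**2 = (8 + 723)**2 = 731**2 = 534361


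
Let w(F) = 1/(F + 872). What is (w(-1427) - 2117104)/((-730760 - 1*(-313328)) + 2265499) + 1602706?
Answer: 1643857803469889/1025677185 ≈ 1.6027e+6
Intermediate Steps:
w(F) = 1/(872 + F)
(w(-1427) - 2117104)/((-730760 - 1*(-313328)) + 2265499) + 1602706 = (1/(872 - 1427) - 2117104)/((-730760 - 1*(-313328)) + 2265499) + 1602706 = (1/(-555) - 2117104)/((-730760 + 313328) + 2265499) + 1602706 = (-1/555 - 2117104)/(-417432 + 2265499) + 1602706 = -1174992721/555/1848067 + 1602706 = -1174992721/555*1/1848067 + 1602706 = -1174992721/1025677185 + 1602706 = 1643857803469889/1025677185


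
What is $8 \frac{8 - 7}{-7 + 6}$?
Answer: $-8$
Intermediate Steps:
$8 \frac{8 - 7}{-7 + 6} = 8 \cdot 1 \frac{1}{-1} = 8 \cdot 1 \left(-1\right) = 8 \left(-1\right) = -8$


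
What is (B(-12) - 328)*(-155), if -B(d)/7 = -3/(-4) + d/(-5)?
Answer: 217031/4 ≈ 54258.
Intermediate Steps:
B(d) = -21/4 + 7*d/5 (B(d) = -7*(-3/(-4) + d/(-5)) = -7*(-3*(-1/4) + d*(-1/5)) = -7*(3/4 - d/5) = -21/4 + 7*d/5)
(B(-12) - 328)*(-155) = ((-21/4 + (7/5)*(-12)) - 328)*(-155) = ((-21/4 - 84/5) - 328)*(-155) = (-441/20 - 328)*(-155) = -7001/20*(-155) = 217031/4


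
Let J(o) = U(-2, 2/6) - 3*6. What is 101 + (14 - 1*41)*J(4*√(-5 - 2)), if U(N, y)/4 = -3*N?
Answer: -61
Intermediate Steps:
U(N, y) = -12*N (U(N, y) = 4*(-3*N) = -12*N)
J(o) = 6 (J(o) = -12*(-2) - 3*6 = 24 - 18 = 6)
101 + (14 - 1*41)*J(4*√(-5 - 2)) = 101 + (14 - 1*41)*6 = 101 + (14 - 41)*6 = 101 - 27*6 = 101 - 162 = -61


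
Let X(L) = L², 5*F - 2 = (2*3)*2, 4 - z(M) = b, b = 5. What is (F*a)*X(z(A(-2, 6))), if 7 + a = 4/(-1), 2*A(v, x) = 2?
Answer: -154/5 ≈ -30.800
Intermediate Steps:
A(v, x) = 1 (A(v, x) = (½)*2 = 1)
z(M) = -1 (z(M) = 4 - 1*5 = 4 - 5 = -1)
F = 14/5 (F = ⅖ + ((2*3)*2)/5 = ⅖ + (6*2)/5 = ⅖ + (⅕)*12 = ⅖ + 12/5 = 14/5 ≈ 2.8000)
a = -11 (a = -7 + 4/(-1) = -7 + 4*(-1) = -7 - 4 = -11)
(F*a)*X(z(A(-2, 6))) = ((14/5)*(-11))*(-1)² = -154/5*1 = -154/5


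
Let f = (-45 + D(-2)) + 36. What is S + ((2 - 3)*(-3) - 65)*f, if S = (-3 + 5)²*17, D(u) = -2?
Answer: 750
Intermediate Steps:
S = 68 (S = 2²*17 = 4*17 = 68)
f = -11 (f = (-45 - 2) + 36 = -47 + 36 = -11)
S + ((2 - 3)*(-3) - 65)*f = 68 + ((2 - 3)*(-3) - 65)*(-11) = 68 + (-1*(-3) - 65)*(-11) = 68 + (3 - 65)*(-11) = 68 - 62*(-11) = 68 + 682 = 750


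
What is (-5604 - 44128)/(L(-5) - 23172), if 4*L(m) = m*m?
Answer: 198928/92663 ≈ 2.1468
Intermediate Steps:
L(m) = m²/4 (L(m) = (m*m)/4 = m²/4)
(-5604 - 44128)/(L(-5) - 23172) = (-5604 - 44128)/((¼)*(-5)² - 23172) = -49732/((¼)*25 - 23172) = -49732/(25/4 - 23172) = -49732/(-92663/4) = -49732*(-4/92663) = 198928/92663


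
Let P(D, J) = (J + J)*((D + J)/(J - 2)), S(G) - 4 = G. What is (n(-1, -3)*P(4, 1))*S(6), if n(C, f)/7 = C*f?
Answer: -2100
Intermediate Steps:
S(G) = 4 + G
n(C, f) = 7*C*f (n(C, f) = 7*(C*f) = 7*C*f)
P(D, J) = 2*J*(D + J)/(-2 + J) (P(D, J) = (2*J)*((D + J)/(-2 + J)) = 2*J*(D + J)/(-2 + J))
(n(-1, -3)*P(4, 1))*S(6) = ((7*(-1)*(-3))*(2*1*(4 + 1)/(-2 + 1)))*(4 + 6) = (21*(2*1*5/(-1)))*10 = (21*(2*1*(-1)*5))*10 = (21*(-10))*10 = -210*10 = -2100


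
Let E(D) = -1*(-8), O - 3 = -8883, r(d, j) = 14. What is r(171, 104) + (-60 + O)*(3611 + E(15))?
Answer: -32353846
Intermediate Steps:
O = -8880 (O = 3 - 8883 = -8880)
E(D) = 8
r(171, 104) + (-60 + O)*(3611 + E(15)) = 14 + (-60 - 8880)*(3611 + 8) = 14 - 8940*3619 = 14 - 32353860 = -32353846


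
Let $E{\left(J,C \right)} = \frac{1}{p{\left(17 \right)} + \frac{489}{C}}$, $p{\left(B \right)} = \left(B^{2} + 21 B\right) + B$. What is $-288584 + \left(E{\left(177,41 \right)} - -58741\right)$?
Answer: $- \frac{6360215455}{27672} \approx -2.2984 \cdot 10^{5}$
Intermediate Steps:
$p{\left(B \right)} = B^{2} + 22 B$
$E{\left(J,C \right)} = \frac{1}{663 + \frac{489}{C}}$ ($E{\left(J,C \right)} = \frac{1}{17 \left(22 + 17\right) + \frac{489}{C}} = \frac{1}{17 \cdot 39 + \frac{489}{C}} = \frac{1}{663 + \frac{489}{C}}$)
$-288584 + \left(E{\left(177,41 \right)} - -58741\right) = -288584 + \left(\frac{1}{3} \cdot 41 \frac{1}{163 + 221 \cdot 41} - -58741\right) = -288584 + \left(\frac{1}{3} \cdot 41 \frac{1}{163 + 9061} + 58741\right) = -288584 + \left(\frac{1}{3} \cdot 41 \cdot \frac{1}{9224} + 58741\right) = -288584 + \left(\frac{41}{27672} + 58741\right) = -288584 + \frac{1625480993}{27672} = - \frac{6360215455}{27672}$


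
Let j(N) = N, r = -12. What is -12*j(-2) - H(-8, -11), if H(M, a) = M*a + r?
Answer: -52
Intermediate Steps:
H(M, a) = -12 + M*a (H(M, a) = M*a - 12 = -12 + M*a)
-12*j(-2) - H(-8, -11) = -12*(-2) - (-12 - 8*(-11)) = 24 - (-12 + 88) = 24 - 1*76 = 24 - 76 = -52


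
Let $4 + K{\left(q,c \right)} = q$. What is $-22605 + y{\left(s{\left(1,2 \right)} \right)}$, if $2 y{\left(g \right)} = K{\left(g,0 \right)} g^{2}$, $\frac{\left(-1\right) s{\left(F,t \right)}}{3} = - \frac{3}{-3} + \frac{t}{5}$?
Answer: $- \frac{5669331}{250} \approx -22677.0$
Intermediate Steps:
$s{\left(F,t \right)} = -3 - \frac{3 t}{5}$ ($s{\left(F,t \right)} = - 3 \left(- \frac{3}{-3} + \frac{t}{5}\right) = - 3 \left(\left(-3\right) \left(- \frac{1}{3}\right) + t \frac{1}{5}\right) = - 3 \left(1 + \frac{t}{5}\right) = -3 - \frac{3 t}{5}$)
$K{\left(q,c \right)} = -4 + q$
$y{\left(g \right)} = \frac{g^{2} \left(-4 + g\right)}{2}$ ($y{\left(g \right)} = \frac{\left(-4 + g\right) g^{2}}{2} = \frac{g^{2} \left(-4 + g\right)}{2}$)
$-22605 + y{\left(s{\left(1,2 \right)} \right)} = -22605 + \frac{\left(-3 - \frac{6}{5}\right)^{2} \left(-4 - \frac{21}{5}\right)}{2} = -22605 + \frac{\left(- \frac{21}{5}\right)^{2} \left(-4 - \frac{21}{5}\right)}{2} = -22605 + \frac{1}{2} \cdot \frac{441}{25} \left(- \frac{41}{5}\right) = -22605 - \frac{18081}{250} = - \frac{5669331}{250}$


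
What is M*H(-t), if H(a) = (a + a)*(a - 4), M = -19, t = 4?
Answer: -1216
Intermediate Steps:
H(a) = 2*a*(-4 + a) (H(a) = (2*a)*(-4 + a) = 2*a*(-4 + a))
M*H(-t) = -38*(-1*4)*(-4 - 1*4) = -38*(-4)*(-4 - 4) = -38*(-4)*(-8) = -19*64 = -1216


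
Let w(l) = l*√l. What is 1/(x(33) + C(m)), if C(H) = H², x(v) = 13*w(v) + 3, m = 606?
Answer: 122413/44952803256 - 143*√33/44952803256 ≈ 2.7049e-6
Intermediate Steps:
w(l) = l^(3/2)
x(v) = 3 + 13*v^(3/2) (x(v) = 13*v^(3/2) + 3 = 3 + 13*v^(3/2))
1/(x(33) + C(m)) = 1/((3 + 13*33^(3/2)) + 606²) = 1/((3 + 13*(33*√33)) + 367236) = 1/((3 + 429*√33) + 367236) = 1/(367239 + 429*√33)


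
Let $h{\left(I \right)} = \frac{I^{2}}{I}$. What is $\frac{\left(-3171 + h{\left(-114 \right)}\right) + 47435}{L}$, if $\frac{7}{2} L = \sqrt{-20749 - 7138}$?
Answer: $- \frac{154525 i \sqrt{27887}}{27887} \approx - 925.33 i$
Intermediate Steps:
$h{\left(I \right)} = I$
$L = \frac{2 i \sqrt{27887}}{7}$ ($L = \frac{2 \sqrt{-20749 - 7138}}{7} = \frac{2 \sqrt{-27887}}{7} = \frac{2 i \sqrt{27887}}{7} \approx 47.713 i$)
$\frac{\left(-3171 + h{\left(-114 \right)}\right) + 47435}{L} = \frac{\left(-3171 - 114\right) + 47435}{\frac{2}{7} i \sqrt{27887}} = \left(-3285 + 47435\right) \left(- \frac{7 i \sqrt{27887}}{55774}\right) = 44150 \left(- \frac{7 i \sqrt{27887}}{55774}\right) = - \frac{154525 i \sqrt{27887}}{27887}$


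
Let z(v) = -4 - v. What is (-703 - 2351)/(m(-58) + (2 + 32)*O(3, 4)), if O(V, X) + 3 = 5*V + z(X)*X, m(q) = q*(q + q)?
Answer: -509/1008 ≈ -0.50496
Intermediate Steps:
m(q) = 2*q**2 (m(q) = q*(2*q) = 2*q**2)
O(V, X) = -3 + 5*V + X*(-4 - X) (O(V, X) = -3 + (5*V + (-4 - X)*X) = -3 + (5*V + X*(-4 - X)) = -3 + 5*V + X*(-4 - X))
(-703 - 2351)/(m(-58) + (2 + 32)*O(3, 4)) = (-703 - 2351)/(2*(-58)**2 + (2 + 32)*(-3 + 5*3 - 1*4*(4 + 4))) = -3054/(2*3364 + 34*(-3 + 15 - 1*4*8)) = -3054/(6728 + 34*(-3 + 15 - 32)) = -3054/(6728 + 34*(-20)) = -3054/(6728 - 680) = -3054/6048 = -3054*1/6048 = -509/1008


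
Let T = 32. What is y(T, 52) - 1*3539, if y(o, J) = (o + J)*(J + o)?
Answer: 3517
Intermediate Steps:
y(o, J) = (J + o)² (y(o, J) = (J + o)*(J + o) = (J + o)²)
y(T, 52) - 1*3539 = (52 + 32)² - 1*3539 = 84² - 3539 = 7056 - 3539 = 3517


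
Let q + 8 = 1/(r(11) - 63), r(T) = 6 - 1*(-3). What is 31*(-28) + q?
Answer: -47305/54 ≈ -876.02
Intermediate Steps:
r(T) = 9 (r(T) = 6 + 3 = 9)
q = -433/54 (q = -8 + 1/(9 - 63) = -8 + 1/(-54) = -8 - 1/54 = -433/54 ≈ -8.0185)
31*(-28) + q = 31*(-28) - 433/54 = -868 - 433/54 = -47305/54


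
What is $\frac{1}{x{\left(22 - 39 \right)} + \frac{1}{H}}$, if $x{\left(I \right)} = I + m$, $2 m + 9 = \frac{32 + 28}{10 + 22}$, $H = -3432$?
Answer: $- \frac{6864}{141143} \approx -0.048632$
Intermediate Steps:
$m = - \frac{57}{16}$ ($m = - \frac{9}{2} + \frac{\left(32 + 28\right) \frac{1}{10 + 22}}{2} = - \frac{9}{2} + \frac{60 \cdot \frac{1}{32}}{2} = - \frac{9}{2} + \frac{1}{2} \cdot \frac{15}{8} = - \frac{9}{2} + \frac{15}{16} = - \frac{57}{16} \approx -3.5625$)
$x{\left(I \right)} = - \frac{57}{16} + I$ ($x{\left(I \right)} = I - \frac{57}{16} = - \frac{57}{16} + I$)
$\frac{1}{x{\left(22 - 39 \right)} + \frac{1}{H}} = \frac{1}{\left(- \frac{57}{16} + \left(22 - 39\right)\right) + \frac{1}{-3432}} = \frac{1}{\left(- \frac{57}{16} + \left(22 - 39\right)\right) - \frac{1}{3432}} = \frac{1}{\left(- \frac{57}{16} - 17\right) - \frac{1}{3432}} = \frac{1}{- \frac{329}{16} - \frac{1}{3432}} = \frac{1}{- \frac{141143}{6864}} = - \frac{6864}{141143}$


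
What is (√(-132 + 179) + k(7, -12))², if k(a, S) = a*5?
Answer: (35 + √47)² ≈ 1751.9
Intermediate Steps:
k(a, S) = 5*a
(√(-132 + 179) + k(7, -12))² = (√(-132 + 179) + 5*7)² = (√47 + 35)² = (35 + √47)²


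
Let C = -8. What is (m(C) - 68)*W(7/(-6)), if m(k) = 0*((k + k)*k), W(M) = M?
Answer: 238/3 ≈ 79.333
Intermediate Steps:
m(k) = 0 (m(k) = 0*((2*k)*k) = 0*(2*k**2) = 0)
(m(C) - 68)*W(7/(-6)) = (0 - 68)*(7/(-6)) = -476*(-1)/6 = -68*(-7/6) = 238/3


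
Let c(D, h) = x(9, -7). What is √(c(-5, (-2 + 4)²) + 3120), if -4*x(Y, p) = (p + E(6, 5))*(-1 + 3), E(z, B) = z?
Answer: 79*√2/2 ≈ 55.861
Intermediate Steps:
x(Y, p) = -3 - p/2 (x(Y, p) = -(p + 6)*(-1 + 3)/4 = -(6 + p)*2/4 = -(12 + 2*p)/4 = -3 - p/2)
c(D, h) = ½ (c(D, h) = -3 - ½*(-7) = -3 + 7/2 = ½)
√(c(-5, (-2 + 4)²) + 3120) = √(½ + 3120) = √(6241/2) = 79*√2/2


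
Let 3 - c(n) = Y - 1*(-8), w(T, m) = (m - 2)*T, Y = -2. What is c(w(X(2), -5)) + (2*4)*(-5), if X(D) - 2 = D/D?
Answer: -43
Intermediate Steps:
X(D) = 3 (X(D) = 2 + D/D = 2 + 1 = 3)
w(T, m) = T*(-2 + m) (w(T, m) = (-2 + m)*T = T*(-2 + m))
c(n) = -3 (c(n) = 3 - (-2 - 1*(-8)) = 3 - (-2 + 8) = 3 - 1*6 = 3 - 6 = -3)
c(w(X(2), -5)) + (2*4)*(-5) = -3 + (2*4)*(-5) = -3 + 8*(-5) = -3 - 40 = -43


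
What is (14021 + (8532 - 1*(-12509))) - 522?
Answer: 34540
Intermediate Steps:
(14021 + (8532 - 1*(-12509))) - 522 = (14021 + (8532 + 12509)) - 522 = (14021 + 21041) - 522 = 35062 - 522 = 34540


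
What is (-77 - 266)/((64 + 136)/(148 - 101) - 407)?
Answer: 16121/18929 ≈ 0.85166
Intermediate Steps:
(-77 - 266)/((64 + 136)/(148 - 101) - 407) = -343/(200/47 - 407) = -343/(-18929/47) = -343*(-47/18929) = 16121/18929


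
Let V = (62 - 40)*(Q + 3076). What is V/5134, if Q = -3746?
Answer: -7370/2567 ≈ -2.8711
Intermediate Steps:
V = -14740 (V = (62 - 40)*(-3746 + 3076) = 22*(-670) = -14740)
V/5134 = -14740/5134 = -14740*1/5134 = -7370/2567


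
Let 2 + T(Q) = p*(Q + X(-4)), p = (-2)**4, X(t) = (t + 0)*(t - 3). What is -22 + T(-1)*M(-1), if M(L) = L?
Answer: -452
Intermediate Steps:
X(t) = t*(-3 + t)
p = 16
T(Q) = 446 + 16*Q (T(Q) = -2 + 16*(Q - 4*(-3 - 4)) = -2 + 16*(Q - 4*(-7)) = -2 + 16*(Q + 28) = -2 + 16*(28 + Q) = -2 + (448 + 16*Q) = 446 + 16*Q)
-22 + T(-1)*M(-1) = -22 + (446 + 16*(-1))*(-1) = -22 + (446 - 16)*(-1) = -22 + 430*(-1) = -22 - 430 = -452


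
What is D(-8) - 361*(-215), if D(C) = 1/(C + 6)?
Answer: 155229/2 ≈ 77615.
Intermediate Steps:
D(C) = 1/(6 + C)
D(-8) - 361*(-215) = 1/(6 - 8) - 361*(-215) = 1/(-2) + 77615 = -½ + 77615 = 155229/2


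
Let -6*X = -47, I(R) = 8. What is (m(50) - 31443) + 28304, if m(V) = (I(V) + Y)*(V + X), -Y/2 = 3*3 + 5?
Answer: -12887/3 ≈ -4295.7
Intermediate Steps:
Y = -28 (Y = -2*(3*3 + 5) = -2*(9 + 5) = -2*14 = -28)
X = 47/6 (X = -⅙*(-47) = 47/6 ≈ 7.8333)
m(V) = -470/3 - 20*V (m(V) = (8 - 28)*(V + 47/6) = -20*(47/6 + V) = -470/3 - 20*V)
(m(50) - 31443) + 28304 = ((-470/3 - 20*50) - 31443) + 28304 = ((-470/3 - 1000) - 31443) + 28304 = (-3470/3 - 31443) + 28304 = -97799/3 + 28304 = -12887/3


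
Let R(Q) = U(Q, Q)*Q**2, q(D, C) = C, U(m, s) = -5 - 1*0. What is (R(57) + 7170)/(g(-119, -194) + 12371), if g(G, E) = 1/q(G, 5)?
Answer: -45375/61856 ≈ -0.73356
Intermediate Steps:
U(m, s) = -5 (U(m, s) = -5 + 0 = -5)
R(Q) = -5*Q**2
g(G, E) = 1/5
(R(57) + 7170)/(g(-119, -194) + 12371) = (-5*57**2 + 7170)/(1/5 + 12371) = (-5*3249 + 7170)/(61856/5) = (-16245 + 7170)*(5/61856) = -9075*5/61856 = -45375/61856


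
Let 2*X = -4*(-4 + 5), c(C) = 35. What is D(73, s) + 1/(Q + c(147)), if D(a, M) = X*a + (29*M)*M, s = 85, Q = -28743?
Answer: 6010852331/28708 ≈ 2.0938e+5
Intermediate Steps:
X = -2 (X = (-4*(-4 + 5))/2 = (-4*1)/2 = (½)*(-4) = -2)
D(a, M) = -2*a + 29*M² (D(a, M) = -2*a + (29*M)*M = -2*a + 29*M²)
D(73, s) + 1/(Q + c(147)) = (-2*73 + 29*85²) + 1/(-28743 + 35) = (-146 + 29*7225) + 1/(-28708) = (-146 + 209525) - 1/28708 = 209379 - 1/28708 = 6010852331/28708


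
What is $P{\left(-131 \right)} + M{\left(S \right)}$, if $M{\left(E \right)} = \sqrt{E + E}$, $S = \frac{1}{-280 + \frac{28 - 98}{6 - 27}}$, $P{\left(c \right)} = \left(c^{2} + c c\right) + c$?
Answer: $34191 + \frac{i \sqrt{1245}}{415} \approx 34191.0 + 0.085023 i$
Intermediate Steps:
$P{\left(c \right)} = c + 2 c^{2}$ ($P{\left(c \right)} = \left(c^{2} + c^{2}\right) + c = 2 c^{2} + c = c + 2 c^{2}$)
$S = - \frac{3}{830}$ ($S = \frac{1}{-280 - \frac{70}{-21}} = \frac{1}{-280 - - \frac{10}{3}} = \frac{1}{-280 + \frac{10}{3}} = \frac{1}{- \frac{830}{3}} = - \frac{3}{830} \approx -0.0036145$)
$M{\left(E \right)} = \sqrt{2} \sqrt{E}$ ($M{\left(E \right)} = \sqrt{2 E} = \sqrt{2} \sqrt{E}$)
$P{\left(-131 \right)} + M{\left(S \right)} = - 131 \left(1 + 2 \left(-131\right)\right) + \sqrt{2} \sqrt{- \frac{3}{830}} = - 131 \left(1 - 262\right) + \sqrt{2} \frac{i \sqrt{2490}}{830} = \left(-131\right) \left(-261\right) + \frac{i \sqrt{1245}}{415} = 34191 + \frac{i \sqrt{1245}}{415}$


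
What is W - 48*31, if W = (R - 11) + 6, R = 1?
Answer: -1492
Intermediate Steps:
W = -4 (W = (1 - 11) + 6 = -10 + 6 = -4)
W - 48*31 = -4 - 48*31 = -4 - 1488 = -1492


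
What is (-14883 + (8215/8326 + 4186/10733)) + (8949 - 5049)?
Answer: -981350343483/89362958 ≈ -10982.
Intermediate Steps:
(-14883 + (8215/8326 + 4186/10733)) + (8949 - 5049) = (-14883 + (8215*(1/8326) + 4186*(1/10733))) + 3900 = (-14883 + (8215/8326 + 4186/10733)) + 3900 = (-14883 + 123024231/89362958) + 3900 = -1329865879683/89362958 + 3900 = -981350343483/89362958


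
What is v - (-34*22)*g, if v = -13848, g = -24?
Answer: -31800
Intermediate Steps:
v - (-34*22)*g = -13848 - (-34*22)*(-24) = -13848 - (-748)*(-24) = -13848 - 1*17952 = -13848 - 17952 = -31800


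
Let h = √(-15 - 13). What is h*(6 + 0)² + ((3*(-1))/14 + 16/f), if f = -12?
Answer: -65/42 + 72*I*√7 ≈ -1.5476 + 190.49*I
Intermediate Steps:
h = 2*I*√7 (h = √(-28) = 2*I*√7 ≈ 5.2915*I)
h*(6 + 0)² + ((3*(-1))/14 + 16/f) = (2*I*√7)*(6 + 0)² + ((3*(-1))/14 + 16/(-12)) = (2*I*√7)*6² + (-3*1/14 + 16*(-1/12)) = (2*I*√7)*36 + (-3/14 - 4/3) = 72*I*√7 - 65/42 = -65/42 + 72*I*√7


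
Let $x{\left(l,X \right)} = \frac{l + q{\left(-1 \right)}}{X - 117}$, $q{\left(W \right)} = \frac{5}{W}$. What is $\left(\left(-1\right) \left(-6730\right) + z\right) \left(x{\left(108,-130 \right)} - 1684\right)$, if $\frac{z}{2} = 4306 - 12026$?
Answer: $\frac{278754170}{19} \approx 1.4671 \cdot 10^{7}$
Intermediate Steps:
$z = -15440$ ($z = 2 \left(4306 - 12026\right) = 2 \left(-7720\right) = -15440$)
$x{\left(l,X \right)} = \frac{-5 + l}{-117 + X}$ ($x{\left(l,X \right)} = \frac{l + \frac{5}{-1}}{X - 117} = \frac{l + 5 \left(-1\right)}{-117 + X} = \frac{l - 5}{-117 + X} = \frac{-5 + l}{-117 + X}$)
$\left(\left(-1\right) \left(-6730\right) + z\right) \left(x{\left(108,-130 \right)} - 1684\right) = \left(\left(-1\right) \left(-6730\right) - 15440\right) \left(\frac{-5 + 108}{-117 - 130} - 1684\right) = \left(6730 - 15440\right) \left(\frac{1}{-247} \cdot 103 - 1684\right) = - 8710 \left(\left(- \frac{1}{247}\right) 103 - 1684\right) = - 8710 \left(- \frac{103}{247} - 1684\right) = \left(-8710\right) \left(- \frac{416051}{247}\right) = \frac{278754170}{19}$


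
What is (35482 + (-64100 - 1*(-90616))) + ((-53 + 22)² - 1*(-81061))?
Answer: 144020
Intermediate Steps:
(35482 + (-64100 - 1*(-90616))) + ((-53 + 22)² - 1*(-81061)) = (35482 + (-64100 + 90616)) + ((-31)² + 81061) = (35482 + 26516) + (961 + 81061) = 61998 + 82022 = 144020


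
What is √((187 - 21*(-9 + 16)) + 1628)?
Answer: 2*√417 ≈ 40.841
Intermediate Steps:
√((187 - 21*(-9 + 16)) + 1628) = √((187 - 21*7) + 1628) = √((187 - 1*147) + 1628) = √((187 - 147) + 1628) = √(40 + 1628) = √1668 = 2*√417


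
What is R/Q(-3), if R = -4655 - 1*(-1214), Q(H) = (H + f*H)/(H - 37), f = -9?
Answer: 5735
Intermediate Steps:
Q(H) = -8*H/(-37 + H) (Q(H) = (H - 9*H)/(H - 37) = (-8*H)/(-37 + H) = -8*H/(-37 + H))
R = -3441 (R = -4655 + 1214 = -3441)
R/Q(-3) = -3441/((-8*(-3)/(-37 - 3))) = -3441/((-8*(-3)/(-40))) = -3441/((-8*(-3)*(-1/40))) = -3441/(-⅗) = -3441*(-5/3) = 5735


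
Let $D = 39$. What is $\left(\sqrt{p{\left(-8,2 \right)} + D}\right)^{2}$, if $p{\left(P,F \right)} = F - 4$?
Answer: $37$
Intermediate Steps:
$p{\left(P,F \right)} = -4 + F$
$\left(\sqrt{p{\left(-8,2 \right)} + D}\right)^{2} = \left(\sqrt{\left(-4 + 2\right) + 39}\right)^{2} = \left(\sqrt{-2 + 39}\right)^{2} = \left(\sqrt{37}\right)^{2} = 37$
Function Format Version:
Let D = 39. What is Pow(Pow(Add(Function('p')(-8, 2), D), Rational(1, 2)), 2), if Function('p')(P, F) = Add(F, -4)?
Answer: 37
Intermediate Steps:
Function('p')(P, F) = Add(-4, F)
Pow(Pow(Add(Function('p')(-8, 2), D), Rational(1, 2)), 2) = Pow(Pow(Add(Add(-4, 2), 39), Rational(1, 2)), 2) = Pow(Pow(Add(-2, 39), Rational(1, 2)), 2) = Pow(Pow(37, Rational(1, 2)), 2) = 37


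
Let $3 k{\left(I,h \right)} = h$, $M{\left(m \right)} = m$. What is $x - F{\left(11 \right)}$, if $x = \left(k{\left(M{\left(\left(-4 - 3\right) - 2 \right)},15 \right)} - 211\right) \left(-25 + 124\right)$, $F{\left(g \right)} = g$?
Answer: $-20405$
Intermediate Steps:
$k{\left(I,h \right)} = \frac{h}{3}$
$x = -20394$ ($x = \left(\frac{1}{3} \cdot 15 - 211\right) \left(-25 + 124\right) = \left(5 - 211\right) 99 = \left(-206\right) 99 = -20394$)
$x - F{\left(11 \right)} = -20394 - 11 = -20405$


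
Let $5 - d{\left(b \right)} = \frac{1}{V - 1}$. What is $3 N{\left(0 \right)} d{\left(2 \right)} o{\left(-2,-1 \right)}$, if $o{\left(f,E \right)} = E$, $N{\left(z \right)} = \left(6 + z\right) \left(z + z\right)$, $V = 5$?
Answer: $0$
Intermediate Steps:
$d{\left(b \right)} = \frac{19}{4}$ ($d{\left(b \right)} = 5 - \frac{1}{5 - 1} = 5 - \frac{1}{4} = \frac{19}{4}$)
$N{\left(z \right)} = 2 z \left(6 + z\right)$ ($N{\left(z \right)} = \left(6 + z\right) 2 z = 2 z \left(6 + z\right)$)
$3 N{\left(0 \right)} d{\left(2 \right)} o{\left(-2,-1 \right)} = 3 \cdot 2 \cdot 0 \left(6 + 0\right) \frac{19}{4} \left(-1\right) = 3 \cdot 2 \cdot 0 \cdot 6 \left(- \frac{19}{4}\right) = 3 \cdot 0 \left(- \frac{19}{4}\right) = 0 \left(- \frac{19}{4}\right) = 0$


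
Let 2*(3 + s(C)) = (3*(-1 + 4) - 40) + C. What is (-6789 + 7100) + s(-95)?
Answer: 245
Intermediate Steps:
s(C) = -37/2 + C/2 (s(C) = -3 + ((3*(-1 + 4) - 40) + C)/2 = -3 + ((3*3 - 40) + C)/2 = -3 + ((9 - 40) + C)/2 = -3 + (-31 + C)/2 = -3 + (-31/2 + C/2) = -37/2 + C/2)
(-6789 + 7100) + s(-95) = (-6789 + 7100) + (-37/2 + (½)*(-95)) = 311 + (-37/2 - 95/2) = 311 - 66 = 245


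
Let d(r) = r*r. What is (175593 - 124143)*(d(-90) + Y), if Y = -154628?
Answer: -7538865600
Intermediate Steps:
d(r) = r²
(175593 - 124143)*(d(-90) + Y) = (175593 - 124143)*((-90)² - 154628) = 51450*(8100 - 154628) = 51450*(-146528) = -7538865600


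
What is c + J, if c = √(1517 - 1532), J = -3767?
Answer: -3767 + I*√15 ≈ -3767.0 + 3.873*I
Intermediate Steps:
c = I*√15 (c = √(-15) = I*√15 ≈ 3.873*I)
c + J = I*√15 - 3767 = -3767 + I*√15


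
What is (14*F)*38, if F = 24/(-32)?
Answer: -399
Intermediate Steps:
F = -¾ (F = 24*(-1/32) = -¾ ≈ -0.75000)
(14*F)*38 = (14*(-¾))*38 = -21/2*38 = -399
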